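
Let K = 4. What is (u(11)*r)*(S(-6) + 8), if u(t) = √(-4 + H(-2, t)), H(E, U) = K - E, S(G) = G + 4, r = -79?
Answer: -474*√2 ≈ -670.34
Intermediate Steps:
S(G) = 4 + G
H(E, U) = 4 - E
u(t) = √2 (u(t) = √(-4 + (4 - 1*(-2))) = √(-4 + (4 + 2)) = √(-4 + 6) = √2)
(u(11)*r)*(S(-6) + 8) = (√2*(-79))*((4 - 6) + 8) = (-79*√2)*(-2 + 8) = -79*√2*6 = -474*√2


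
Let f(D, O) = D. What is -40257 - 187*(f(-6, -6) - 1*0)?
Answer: -39135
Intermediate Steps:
-40257 - 187*(f(-6, -6) - 1*0) = -40257 - 187*(-6 - 1*0) = -40257 - 187*(-6 + 0) = -40257 - 187*(-6) = -40257 - 1*(-1122) = -40257 + 1122 = -39135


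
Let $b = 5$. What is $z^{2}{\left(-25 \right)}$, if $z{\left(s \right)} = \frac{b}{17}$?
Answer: $\frac{25}{289} \approx 0.086505$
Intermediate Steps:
$z{\left(s \right)} = \frac{5}{17}$
$z^{2}{\left(-25 \right)} = \left(\frac{5}{17}\right)^{2} = \frac{25}{289}$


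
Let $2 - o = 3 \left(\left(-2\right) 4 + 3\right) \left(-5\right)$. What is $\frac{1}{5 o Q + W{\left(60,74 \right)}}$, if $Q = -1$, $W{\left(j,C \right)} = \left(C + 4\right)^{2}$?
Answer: $\frac{1}{6449} \approx 0.00015506$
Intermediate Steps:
$W{\left(j,C \right)} = \left(4 + C\right)^{2}$
$o = -73$ ($o = 2 - 3 \left(\left(-2\right) 4 + 3\right) \left(-5\right) = 2 - 3 \left(-8 + 3\right) \left(-5\right) = 2 - 3 \left(-5\right) \left(-5\right) = 2 - \left(-15\right) \left(-5\right) = 2 - 75 = -73$)
$\frac{1}{5 o Q + W{\left(60,74 \right)}} = \frac{1}{5 \left(-73\right) \left(-1\right) + \left(4 + 74\right)^{2}} = \frac{1}{\left(-365\right) \left(-1\right) + 78^{2}} = \frac{1}{365 + 6084} = \frac{1}{6449}$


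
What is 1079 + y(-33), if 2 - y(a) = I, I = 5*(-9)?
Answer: 1126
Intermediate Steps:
I = -45
y(a) = 47 (y(a) = 2 - 1*(-45) = 2 + 45 = 47)
1079 + y(-33) = 1079 + 47 = 1126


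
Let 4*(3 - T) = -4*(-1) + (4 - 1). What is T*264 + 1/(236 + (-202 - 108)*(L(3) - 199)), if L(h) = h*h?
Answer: 19514881/59136 ≈ 330.00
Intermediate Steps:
L(h) = h²
T = 5/4 (T = 3 - (-4*(-1) + (4 - 1))/4 = 3 - (4 + 3)/4 = 3 - ¼*7 = 3 - 7/4 = 5/4 ≈ 1.2500)
T*264 + 1/(236 + (-202 - 108)*(L(3) - 199)) = (5/4)*264 + 1/(236 + (-202 - 108)*(3² - 199)) = 330 + 1/(236 - 310*(9 - 199)) = 330 + 1/(236 - 310*(-190)) = 330 + 1/(236 + 58900) = 330 + 1/59136 = 19514881/59136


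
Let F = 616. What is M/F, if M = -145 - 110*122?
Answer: -13565/616 ≈ -22.021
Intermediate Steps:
M = -13565 (M = -145 - 13420 = -13565)
M/F = -13565/616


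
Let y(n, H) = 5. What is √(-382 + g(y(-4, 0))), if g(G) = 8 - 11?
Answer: I*√385 ≈ 19.621*I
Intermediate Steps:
g(G) = -3
√(-382 + g(y(-4, 0))) = √(-382 - 3) = √(-385) = I*√385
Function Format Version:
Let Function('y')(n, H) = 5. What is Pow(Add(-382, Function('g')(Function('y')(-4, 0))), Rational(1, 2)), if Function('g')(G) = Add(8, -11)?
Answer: Mul(I, Pow(385, Rational(1, 2))) ≈ Mul(19.621, I)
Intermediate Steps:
Function('g')(G) = -3
Pow(Add(-382, Function('g')(Function('y')(-4, 0))), Rational(1, 2)) = Pow(Add(-382, -3), Rational(1, 2)) = Pow(-385, Rational(1, 2)) = Mul(I, Pow(385, Rational(1, 2)))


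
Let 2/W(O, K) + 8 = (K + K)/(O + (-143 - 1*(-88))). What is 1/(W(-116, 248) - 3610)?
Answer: -932/3364691 ≈ -0.00027699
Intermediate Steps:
W(O, K) = 2/(-8 + 2*K/(-55 + O)) (W(O, K) = 2/(-8 + (K + K)/(O + (-143 - 1*(-88)))) = 2/(-8 + (2*K)/(O + (-143 + 88))) = 2/(-8 + (2*K)/(O - 55)) = 2/(-8 + (2*K)/(-55 + O)) = 2/(-8 + 2*K/(-55 + O)))
1/(W(-116, 248) - 3610) = 1/((-55 - 116)/(220 + 248 - 4*(-116)) - 3610) = 1/(-171/(220 + 248 + 464) - 3610) = 1/(-171/932 - 3610) = 1/(-3364691/932) = -932/3364691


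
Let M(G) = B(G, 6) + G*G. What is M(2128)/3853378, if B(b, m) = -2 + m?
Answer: 2264194/1926689 ≈ 1.1752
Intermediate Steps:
M(G) = 4 + G² (M(G) = (-2 + 6) + G*G = 4 + G²)
M(2128)/3853378 = (4 + 2128²)/3853378 = (4 + 4528384)*(1/3853378) = 4528388*(1/3853378) = 2264194/1926689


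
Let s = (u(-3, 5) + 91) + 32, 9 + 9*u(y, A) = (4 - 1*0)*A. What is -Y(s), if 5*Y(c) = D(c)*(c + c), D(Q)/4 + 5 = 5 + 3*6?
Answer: -17888/5 ≈ -3577.6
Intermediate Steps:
u(y, A) = -1 + 4*A/9 (u(y, A) = -1 + ((4 - 1*0)*A)/9 = -1 + ((4 + 0)*A)/9 = -1 + (4*A)/9 = -1 + 4*A/9)
D(Q) = 72 (D(Q) = -20 + 4*(5 + 3*6) = -20 + 4*(5 + 18) = -20 + 4*23 = -20 + 92 = 72)
s = 1118/9 (s = ((-1 + (4/9)*5) + 91) + 32 = ((-1 + 20/9) + 91) + 32 = (11/9 + 91) + 32 = 830/9 + 32 = 1118/9 ≈ 124.22)
Y(c) = 144*c/5 (Y(c) = (72*(c + c))/5 = (72*(2*c))/5 = (144*c)/5 = 144*c/5)
-Y(s) = -144*1118/(5*9) = -1*17888/5 = -17888/5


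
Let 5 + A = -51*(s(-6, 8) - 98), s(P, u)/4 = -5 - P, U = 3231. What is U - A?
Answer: -1558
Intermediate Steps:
s(P, u) = -20 - 4*P (s(P, u) = 4*(-5 - P) = -20 - 4*P)
A = 4789 (A = -5 - 51*((-20 - 4*(-6)) - 98) = -5 - 51*((-20 + 24) - 98) = -5 - 51*(4 - 98) = -5 - 51*(-94) = -5 + 4794 = 4789)
U - A = 3231 - 1*4789 = 3231 - 4789 = -1558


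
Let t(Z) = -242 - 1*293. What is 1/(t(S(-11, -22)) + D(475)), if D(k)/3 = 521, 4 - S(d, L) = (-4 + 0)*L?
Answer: 1/1028 ≈ 0.00097276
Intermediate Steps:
S(d, L) = 4 + 4*L (S(d, L) = 4 - (-4 + 0)*L = 4 - (-4)*L = 4 + 4*L)
D(k) = 1563 (D(k) = 3*521 = 1563)
t(Z) = -535 (t(Z) = -242 - 293 = -535)
1/(t(S(-11, -22)) + D(475)) = 1/(-535 + 1563) = 1/1028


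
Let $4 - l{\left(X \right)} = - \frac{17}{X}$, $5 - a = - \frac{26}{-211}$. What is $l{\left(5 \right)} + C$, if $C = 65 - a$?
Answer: $\frac{71237}{1055} \approx 67.523$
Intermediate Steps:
$a = \frac{1029}{211}$ ($a = 5 - - \frac{26}{-211} = 5 - \left(-26\right) \left(- \frac{1}{211}\right) = 5 - \frac{26}{211} = \frac{1029}{211} \approx 4.8768$)
$C = \frac{12686}{211}$ ($C = 65 - \frac{1029}{211} = \frac{12686}{211} \approx 60.123$)
$l{\left(X \right)} = 4 + \frac{17}{X}$ ($l{\left(X \right)} = 4 - - \frac{17}{X} = 4 + \frac{17}{X}$)
$l{\left(5 \right)} + C = \left(4 + \frac{17}{5}\right) + \frac{12686}{211} = \frac{37}{5} + \frac{12686}{211} = \frac{71237}{1055}$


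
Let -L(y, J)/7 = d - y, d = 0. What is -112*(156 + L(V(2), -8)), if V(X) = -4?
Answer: -14336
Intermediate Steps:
L(y, J) = 7*y (L(y, J) = -7*(0 - y) = -(-7)*y = 7*y)
-112*(156 + L(V(2), -8)) = -112*(156 + 7*(-4)) = -112*(156 - 28) = -112*128 = -14336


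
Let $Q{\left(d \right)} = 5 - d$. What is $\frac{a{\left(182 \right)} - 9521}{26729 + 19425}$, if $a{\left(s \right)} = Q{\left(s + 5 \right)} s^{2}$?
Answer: $- \frac{6038089}{46154} \approx -130.82$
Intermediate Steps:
$a{\left(s \right)} = - s^{3}$ ($a{\left(s \right)} = \left(5 - \left(s + 5\right)\right) s^{2} = \left(5 - \left(5 + s\right)\right) s^{2} = - s s^{2} = - s^{3}$)
$\frac{a{\left(182 \right)} - 9521}{26729 + 19425} = \frac{- 182^{3} - 9521}{26729 + 19425} = \frac{\left(-1\right) 6028568 - 9521}{46154} = \left(-6028568 - 9521\right) \frac{1}{46154} = \left(-6038089\right) \frac{1}{46154} = - \frac{6038089}{46154}$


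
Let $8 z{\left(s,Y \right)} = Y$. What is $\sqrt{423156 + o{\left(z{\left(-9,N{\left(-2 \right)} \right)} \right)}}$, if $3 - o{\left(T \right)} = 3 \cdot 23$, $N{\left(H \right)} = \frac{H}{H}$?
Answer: $3 \sqrt{47010} \approx 650.45$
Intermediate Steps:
$N{\left(H \right)} = 1$
$z{\left(s,Y \right)} = \frac{Y}{8}$
$o{\left(T \right)} = -66$ ($o{\left(T \right)} = 3 - 3 \cdot 23 = 3 - 69 = -66$)
$\sqrt{423156 + o{\left(z{\left(-9,N{\left(-2 \right)} \right)} \right)}} = \sqrt{423156 - 66} = \sqrt{423090} = 3 \sqrt{47010}$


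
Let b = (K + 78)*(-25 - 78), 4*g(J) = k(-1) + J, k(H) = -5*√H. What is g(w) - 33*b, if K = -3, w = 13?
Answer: 1019713/4 - 5*I/4 ≈ 2.5493e+5 - 1.25*I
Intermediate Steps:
g(J) = -5*I/4 + J/4 (g(J) = (-5*I + J)/4 = (J - 5*I)/4 = -5*I/4 + J/4)
b = -7725 (b = (-3 + 78)*(-25 - 78) = 75*(-103) = -7725)
g(w) - 33*b = (-5*I/4 + (¼)*13) - 33*(-7725) = (-5*I/4 + 13/4) + 254925 = (13/4 - 5*I/4) + 254925 = 1019713/4 - 5*I/4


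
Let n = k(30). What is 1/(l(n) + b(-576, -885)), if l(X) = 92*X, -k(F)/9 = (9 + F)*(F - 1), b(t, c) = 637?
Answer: -1/935831 ≈ -1.0686e-6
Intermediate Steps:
k(F) = -9*(-1 + F)*(9 + F) (k(F) = -9*(9 + F)*(F - 1) = -9*(9 + F)*(-1 + F) = -9*(-1 + F)*(9 + F))
n = -10179 (n = 81 - 72*30 - 9*30**2 = 81 - 2160 - 9*900 = 81 - 2160 - 8100 = -10179)
1/(l(n) + b(-576, -885)) = 1/(92*(-10179) + 637) = 1/(-936468 + 637) = 1/(-935831) = -1/935831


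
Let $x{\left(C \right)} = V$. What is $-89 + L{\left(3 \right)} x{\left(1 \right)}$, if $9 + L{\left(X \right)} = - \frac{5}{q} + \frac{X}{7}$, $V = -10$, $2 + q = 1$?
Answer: $- \frac{373}{7} \approx -53.286$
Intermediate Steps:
$q = -1$ ($q = -2 + 1 = -1$)
$x{\left(C \right)} = -10$
$L{\left(X \right)} = -4 + \frac{X}{7}$ ($L{\left(X \right)} = -9 + \left(- \frac{5}{-1} + \frac{X}{7}\right) = -9 + \left(\left(-5\right) \left(-1\right) + X \frac{1}{7}\right) = -9 + \left(5 + \frac{X}{7}\right) = -4 + \frac{X}{7}$)
$-89 + L{\left(3 \right)} x{\left(1 \right)} = -89 + \left(-4 + \frac{1}{7} \cdot 3\right) \left(-10\right) = -89 + \left(-4 + \frac{3}{7}\right) \left(-10\right) = -89 - - \frac{250}{7} = -89 + \frac{250}{7} = - \frac{373}{7}$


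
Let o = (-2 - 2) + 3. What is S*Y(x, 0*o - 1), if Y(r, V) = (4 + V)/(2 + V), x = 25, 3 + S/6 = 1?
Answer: -36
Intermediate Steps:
S = -12 (S = -18 + 6*1 = -18 + 6 = -12)
o = -1 (o = -4 + 3 = -1)
Y(r, V) = (4 + V)/(2 + V)
S*Y(x, 0*o - 1) = -12*(4 + (0*(-1) - 1))/(2 + (0*(-1) - 1)) = -12*(4 + (0 - 1))/(2 + (0 - 1)) = -12*(4 - 1)/(2 - 1) = -12*3/1 = -12*3 = -36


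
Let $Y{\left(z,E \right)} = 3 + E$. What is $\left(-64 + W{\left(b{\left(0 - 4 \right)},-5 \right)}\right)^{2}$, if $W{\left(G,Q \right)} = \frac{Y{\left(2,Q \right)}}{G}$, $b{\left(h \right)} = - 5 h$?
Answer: $\frac{410881}{100} \approx 4108.8$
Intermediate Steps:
$W{\left(G,Q \right)} = \frac{3 + Q}{G}$
$\left(-64 + W{\left(b{\left(0 - 4 \right)},-5 \right)}\right)^{2} = \left(-64 + \frac{3 - 5}{\left(-5\right) \left(0 - 4\right)}\right)^{2} = \left(-64 + \frac{1}{\left(-5\right) \left(-4\right)} \left(-2\right)\right)^{2} = \left(-64 + \frac{1}{20} \left(-2\right)\right)^{2} = \left(-64 - \frac{1}{10}\right)^{2} = \left(- \frac{641}{10}\right)^{2} = \frac{410881}{100}$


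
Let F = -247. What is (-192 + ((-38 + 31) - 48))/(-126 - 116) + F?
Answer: -59527/242 ≈ -245.98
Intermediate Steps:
(-192 + ((-38 + 31) - 48))/(-126 - 116) + F = (-192 + ((-38 + 31) - 48))/(-126 - 116) - 247 = (-192 + (-7 - 48))/(-242) - 247 = (-192 - 55)*(-1/242) - 247 = -247*(-1/242) - 247 = 247/242 - 247 = -59527/242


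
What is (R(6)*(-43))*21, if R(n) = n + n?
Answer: -10836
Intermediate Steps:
R(n) = 2*n
(R(6)*(-43))*21 = ((2*6)*(-43))*21 = (12*(-43))*21 = -516*21 = -10836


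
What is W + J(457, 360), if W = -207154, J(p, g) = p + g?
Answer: -206337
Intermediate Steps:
J(p, g) = g + p
W + J(457, 360) = -207154 + (360 + 457) = -207154 + 817 = -206337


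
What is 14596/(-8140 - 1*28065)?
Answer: -14596/36205 ≈ -0.40315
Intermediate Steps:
14596/(-8140 - 1*28065) = 14596/(-8140 - 28065) = 14596/(-36205) = 14596*(-1/36205) = -14596/36205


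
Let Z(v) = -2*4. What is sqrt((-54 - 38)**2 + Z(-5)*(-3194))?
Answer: 4*sqrt(2126) ≈ 184.43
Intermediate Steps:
Z(v) = -8
sqrt((-54 - 38)**2 + Z(-5)*(-3194)) = sqrt((-54 - 38)**2 - 8*(-3194)) = sqrt((-92)**2 + 25552) = sqrt(8464 + 25552) = sqrt(34016) = 4*sqrt(2126)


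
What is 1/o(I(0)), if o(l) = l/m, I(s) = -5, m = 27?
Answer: -27/5 ≈ -5.4000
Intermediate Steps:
o(l) = l/27
1/o(I(0)) = 1/((1/27)*(-5)) = 1/(-5/27) = -27/5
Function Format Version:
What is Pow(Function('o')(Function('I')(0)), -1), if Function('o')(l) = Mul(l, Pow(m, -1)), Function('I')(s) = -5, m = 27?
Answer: Rational(-27, 5) ≈ -5.4000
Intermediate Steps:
Function('o')(l) = Mul(Rational(1, 27), l) (Function('o')(l) = Mul(l, Pow(27, -1)) = Mul(l, Rational(1, 27)) = Mul(Rational(1, 27), l))
Pow(Function('o')(Function('I')(0)), -1) = Pow(Mul(Rational(1, 27), -5), -1) = Pow(Rational(-5, 27), -1) = Rational(-27, 5)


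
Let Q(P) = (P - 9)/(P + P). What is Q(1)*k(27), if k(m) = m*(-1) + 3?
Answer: 96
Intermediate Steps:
k(m) = 3 - m (k(m) = -m + 3 = 3 - m)
Q(P) = (-9 + P)/(2*P) (Q(P) = (-9 + P)/((2*P)) = (-9 + P)*(1/(2*P)) = (-9 + P)/(2*P))
Q(1)*k(27) = ((½)*(-9 + 1)/1)*(3 - 1*27) = ((½)*1*(-8))*(3 - 27) = -4*(-24) = 96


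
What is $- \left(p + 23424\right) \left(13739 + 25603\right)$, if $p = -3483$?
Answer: $-784518822$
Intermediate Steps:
$- \left(p + 23424\right) \left(13739 + 25603\right) = - \left(-3483 + 23424\right) \left(13739 + 25603\right) = - 19941 \cdot 39342 = \left(-1\right) 784518822 = -784518822$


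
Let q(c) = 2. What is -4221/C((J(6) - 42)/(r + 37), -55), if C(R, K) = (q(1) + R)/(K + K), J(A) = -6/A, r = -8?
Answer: 897666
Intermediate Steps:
C(R, K) = (2 + R)/(2*K) (C(R, K) = (2 + R)/(K + K) = (2 + R)/((2*K)) = (2 + R)*(1/(2*K)) = (2 + R)/(2*K))
-4221/C((J(6) - 42)/(r + 37), -55) = -4221*(-110/(2 + (-6/6 - 42)/(-8 + 37))) = -4221*(-110/(2 + (-6*1/6 - 42)/29)) = -4221*(-110/(2 + (-1 - 42)*(1/29))) = -4221*(-110/(2 - 43*1/29)) = -4221*(-110/(2 - 43/29)) = -4221/((1/2)*(-1/55)*(15/29)) = -4221/(-3/638) = -4221*(-638/3) = 897666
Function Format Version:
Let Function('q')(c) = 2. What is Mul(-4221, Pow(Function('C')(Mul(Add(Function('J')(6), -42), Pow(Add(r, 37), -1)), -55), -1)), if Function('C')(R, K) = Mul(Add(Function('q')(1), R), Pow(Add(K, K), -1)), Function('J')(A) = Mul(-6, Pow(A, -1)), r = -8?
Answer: 897666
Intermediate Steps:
Function('C')(R, K) = Mul(Rational(1, 2), Pow(K, -1), Add(2, R)) (Function('C')(R, K) = Mul(Add(2, R), Pow(Add(K, K), -1)) = Mul(Add(2, R), Pow(Mul(2, K), -1)) = Mul(Add(2, R), Mul(Rational(1, 2), Pow(K, -1))) = Mul(Rational(1, 2), Pow(K, -1), Add(2, R)))
Mul(-4221, Pow(Function('C')(Mul(Add(Function('J')(6), -42), Pow(Add(r, 37), -1)), -55), -1)) = Mul(-4221, Pow(Mul(Rational(1, 2), Pow(-55, -1), Add(2, Mul(Add(Mul(-6, Pow(6, -1)), -42), Pow(Add(-8, 37), -1)))), -1)) = Mul(-4221, Pow(Mul(Rational(1, 2), Rational(-1, 55), Add(2, Mul(Add(Mul(-6, Rational(1, 6)), -42), Pow(29, -1)))), -1)) = Mul(-4221, Pow(Mul(Rational(1, 2), Rational(-1, 55), Add(2, Mul(Add(-1, -42), Rational(1, 29)))), -1)) = Mul(-4221, Pow(Mul(Rational(1, 2), Rational(-1, 55), Add(2, Mul(-43, Rational(1, 29)))), -1)) = Mul(-4221, Pow(Mul(Rational(1, 2), Rational(-1, 55), Add(2, Rational(-43, 29))), -1)) = Mul(-4221, Pow(Mul(Rational(1, 2), Rational(-1, 55), Rational(15, 29)), -1)) = Mul(-4221, Pow(Rational(-3, 638), -1)) = Mul(-4221, Rational(-638, 3)) = 897666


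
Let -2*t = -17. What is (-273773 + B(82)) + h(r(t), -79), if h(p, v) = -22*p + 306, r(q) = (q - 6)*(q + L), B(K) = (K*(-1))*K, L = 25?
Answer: -564067/2 ≈ -2.8203e+5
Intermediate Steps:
B(K) = -K**2 (B(K) = (-K)*K = -K**2)
t = 17/2 (t = -1/2*(-17) = 17/2 ≈ 8.5000)
r(q) = (-6 + q)*(25 + q) (r(q) = (q - 6)*(q + 25) = (-6 + q)*(25 + q))
h(p, v) = 306 - 22*p
(-273773 + B(82)) + h(r(t), -79) = (-273773 - 1*82**2) + (306 - 22*(-150 + (17/2)**2 + 19*(17/2))) = (-273773 - 1*6724) + (306 - 22*(-150 + 289/4 + 323/2)) = (-273773 - 6724) + (306 - 22*335/4) = -280497 + (306 - 3685/2) = -280497 - 3073/2 = -564067/2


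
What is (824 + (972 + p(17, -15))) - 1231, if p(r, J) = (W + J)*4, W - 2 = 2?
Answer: 521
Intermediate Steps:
W = 4 (W = 2 + 2 = 4)
p(r, J) = 16 + 4*J (p(r, J) = (4 + J)*4 = 16 + 4*J)
(824 + (972 + p(17, -15))) - 1231 = (824 + (972 + (16 + 4*(-15)))) - 1231 = (824 + (972 + (16 - 60))) - 1231 = (824 + (972 - 44)) - 1231 = (824 + 928) - 1231 = 1752 - 1231 = 521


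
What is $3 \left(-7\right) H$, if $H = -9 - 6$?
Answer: $315$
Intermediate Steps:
$H = -15$ ($H = -9 - 6 = -15$)
$3 \left(-7\right) H = 3 \left(-7\right) \left(-15\right) = \left(-21\right) \left(-15\right) = 315$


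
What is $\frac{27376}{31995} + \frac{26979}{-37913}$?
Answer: $\frac{174713183}{1213026435} \approx 0.14403$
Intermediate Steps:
$\frac{27376}{31995} + \frac{26979}{-37913} = 27376 \cdot \frac{1}{31995} + 26979 \left(- \frac{1}{37913}\right) = \frac{27376}{31995} - \frac{26979}{37913} = \frac{174713183}{1213026435}$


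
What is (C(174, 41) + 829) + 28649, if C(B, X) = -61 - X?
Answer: 29376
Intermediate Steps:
(C(174, 41) + 829) + 28649 = ((-61 - 1*41) + 829) + 28649 = ((-61 - 41) + 829) + 28649 = (-102 + 829) + 28649 = 727 + 28649 = 29376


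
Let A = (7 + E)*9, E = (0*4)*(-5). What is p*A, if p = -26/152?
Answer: -819/76 ≈ -10.776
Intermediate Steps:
E = 0 (E = 0*(-5) = 0)
p = -13/76 (p = -26*1/152 = -13/76 ≈ -0.17105)
A = 63 (A = (7 + 0)*9 = 7*9 = 63)
p*A = -13/76*63 = -819/76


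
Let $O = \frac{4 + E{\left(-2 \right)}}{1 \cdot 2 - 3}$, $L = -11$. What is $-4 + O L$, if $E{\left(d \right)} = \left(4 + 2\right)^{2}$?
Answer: $436$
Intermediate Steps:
$E{\left(d \right)} = 36$ ($E{\left(d \right)} = 6^{2} = 36$)
$O = -40$ ($O = \frac{4 + 36}{1 \cdot 2 - 3} = \frac{40}{2 - 3} = \frac{40}{-1} = 40 \left(-1\right) = -40$)
$-4 + O L = -4 - -440 = -4 + 440 = 436$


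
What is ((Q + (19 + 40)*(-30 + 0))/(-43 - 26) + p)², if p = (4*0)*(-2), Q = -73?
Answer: 3396649/4761 ≈ 713.43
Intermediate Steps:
p = 0 (p = 0*(-2) = 0)
((Q + (19 + 40)*(-30 + 0))/(-43 - 26) + p)² = ((-73 + (19 + 40)*(-30 + 0))/(-43 - 26) + 0)² = ((-73 + 59*(-30))/(-69) + 0)² = ((-73 - 1770)*(-1/69) + 0)² = (-1843*(-1/69) + 0)² = (1843/69 + 0)² = (1843/69)² = 3396649/4761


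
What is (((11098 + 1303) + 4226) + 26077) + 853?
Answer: 43557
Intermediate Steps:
(((11098 + 1303) + 4226) + 26077) + 853 = ((12401 + 4226) + 26077) + 853 = (16627 + 26077) + 853 = 42704 + 853 = 43557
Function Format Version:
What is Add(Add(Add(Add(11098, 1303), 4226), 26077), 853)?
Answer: 43557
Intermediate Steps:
Add(Add(Add(Add(11098, 1303), 4226), 26077), 853) = Add(Add(Add(12401, 4226), 26077), 853) = Add(Add(16627, 26077), 853) = Add(42704, 853) = 43557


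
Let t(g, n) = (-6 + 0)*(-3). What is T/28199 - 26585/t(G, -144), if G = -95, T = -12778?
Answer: -749900419/507582 ≈ -1477.4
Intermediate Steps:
t(g, n) = 18 (t(g, n) = -6*(-3) = 18)
T/28199 - 26585/t(G, -144) = -12778/28199 - 26585/18 = -749900419/507582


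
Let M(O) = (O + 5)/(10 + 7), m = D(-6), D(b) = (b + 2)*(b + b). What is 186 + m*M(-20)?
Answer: 2442/17 ≈ 143.65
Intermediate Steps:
D(b) = 2*b*(2 + b) (D(b) = (2 + b)*(2*b) = 2*b*(2 + b))
m = 48 (m = 2*(-6)*(2 - 6) = 2*(-6)*(-4) = 48)
M(O) = 5/17 + O/17 (M(O) = (5 + O)/17 = (5 + O)*(1/17) = 5/17 + O/17)
186 + m*M(-20) = 186 + 48*(5/17 + (1/17)*(-20)) = 186 + 48*(5/17 - 20/17) = 186 + 48*(-15/17) = 186 - 720/17 = 2442/17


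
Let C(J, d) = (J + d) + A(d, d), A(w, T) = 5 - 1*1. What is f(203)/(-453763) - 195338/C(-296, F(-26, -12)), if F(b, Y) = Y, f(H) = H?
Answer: 1528225779/2378344 ≈ 642.56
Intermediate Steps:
A(w, T) = 4 (A(w, T) = 5 - 1 = 4)
C(J, d) = 4 + J + d (C(J, d) = (J + d) + 4 = 4 + J + d)
f(203)/(-453763) - 195338/C(-296, F(-26, -12)) = 203/(-453763) - 195338/(4 - 296 - 12) = 203*(-1/453763) - 195338/(-304) = -7/15647 - 195338*(-1/304) = -7/15647 + 97669/152 = 1528225779/2378344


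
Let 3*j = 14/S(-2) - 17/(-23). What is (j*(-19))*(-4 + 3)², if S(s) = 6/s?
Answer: 5149/207 ≈ 24.874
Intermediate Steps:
j = -271/207 (j = (14/((6/(-2))) - 17/(-23))/3 = (14/((6*(-½))) - 17*(-1/23))/3 = (14/(-3) + 17/23)/3 = (14*(-⅓) + 17/23)/3 = (-14/3 + 17/23)/3 = (⅓)*(-271/69) = -271/207 ≈ -1.3092)
(j*(-19))*(-4 + 3)² = (-271/207*(-19))*(-4 + 3)² = (5149/207)*(-1)² = (5149/207)*1 = 5149/207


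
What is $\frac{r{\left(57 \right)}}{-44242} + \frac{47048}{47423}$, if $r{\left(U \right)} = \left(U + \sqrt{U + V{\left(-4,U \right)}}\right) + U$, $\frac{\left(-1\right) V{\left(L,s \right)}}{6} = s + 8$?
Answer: $\frac{1038045697}{1049044183} - \frac{3 i \sqrt{37}}{44242} \approx 0.98952 - 0.00041247 i$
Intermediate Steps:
$V{\left(L,s \right)} = -48 - 6 s$ ($V{\left(L,s \right)} = - 6 \left(s + 8\right) = - 6 \left(8 + s\right) = -48 - 6 s$)
$r{\left(U \right)} = \sqrt{-48 - 5 U} + 2 U$ ($r{\left(U \right)} = \left(U + \sqrt{U - \left(48 + 6 U\right)}\right) + U = \left(U + \sqrt{-48 - 5 U}\right) + U = \sqrt{-48 - 5 U} + 2 U$)
$\frac{r{\left(57 \right)}}{-44242} + \frac{47048}{47423} = \frac{\sqrt{-48 - 285} + 2 \cdot 57}{-44242} + \frac{47048}{47423} = \left(\sqrt{-48 - 285} + 114\right) \left(- \frac{1}{44242}\right) + 47048 \cdot \frac{1}{47423} = \left(\sqrt{-333} + 114\right) \left(- \frac{1}{44242}\right) + \frac{47048}{47423} = \left(3 i \sqrt{37} + 114\right) \left(- \frac{1}{44242}\right) + \frac{47048}{47423} = \left(114 + 3 i \sqrt{37}\right) \left(- \frac{1}{44242}\right) + \frac{47048}{47423} = \left(- \frac{57}{22121} - \frac{3 i \sqrt{37}}{44242}\right) + \frac{47048}{47423} = \frac{1038045697}{1049044183} - \frac{3 i \sqrt{37}}{44242}$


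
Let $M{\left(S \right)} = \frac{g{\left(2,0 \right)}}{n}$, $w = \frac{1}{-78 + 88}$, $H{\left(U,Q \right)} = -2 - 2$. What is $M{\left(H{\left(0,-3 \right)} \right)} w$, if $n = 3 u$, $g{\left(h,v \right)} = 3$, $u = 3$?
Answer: $\frac{1}{30} \approx 0.033333$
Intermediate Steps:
$H{\left(U,Q \right)} = -4$ ($H{\left(U,Q \right)} = -2 - 2 = -4$)
$n = 9$ ($n = 3 \cdot 3 = 9$)
$w = \frac{1}{10} \approx 0.1$
$M{\left(S \right)} = \frac{1}{3}$ ($M{\left(S \right)} = \frac{3}{9} = 3 \cdot \frac{1}{9} = \frac{1}{3}$)
$M{\left(H{\left(0,-3 \right)} \right)} w = \frac{1}{3} \cdot \frac{1}{10} = \frac{1}{30}$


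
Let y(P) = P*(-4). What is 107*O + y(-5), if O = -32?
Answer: -3404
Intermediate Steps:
y(P) = -4*P
107*O + y(-5) = 107*(-32) - 4*(-5) = -3424 + 20 = -3404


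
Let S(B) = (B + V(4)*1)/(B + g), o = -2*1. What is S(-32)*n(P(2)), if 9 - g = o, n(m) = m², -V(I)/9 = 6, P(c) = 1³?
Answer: 86/21 ≈ 4.0952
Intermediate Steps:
P(c) = 1
V(I) = -54 (V(I) = -9*6 = -54)
o = -2
g = 11 (g = 9 - 1*(-2) = 9 + 2 = 11)
S(B) = (-54 + B)/(11 + B) (S(B) = (B - 54*1)/(B + 11) = (B - 54)/(11 + B) = (-54 + B)/(11 + B))
S(-32)*n(P(2)) = ((-54 - 32)/(11 - 32))*1² = (-86/(-21))*1 = -1/21*(-86)*1 = (86/21)*1 = 86/21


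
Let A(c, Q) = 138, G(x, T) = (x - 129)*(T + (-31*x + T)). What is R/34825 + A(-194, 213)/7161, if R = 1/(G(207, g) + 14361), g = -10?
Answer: 111615865909/5791892885625 ≈ 0.019271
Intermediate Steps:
G(x, T) = (-129 + x)*(-31*x + 2*T) (G(x, T) = (-129 + x)*(T + (T - 31*x)) = (-129 + x)*(-31*x + 2*T))
R = -1/487725 (R = 1/((-258*(-10) - 31*207² + 3999*207 + 2*(-10)*207) + 14361) = 1/((2580 - 31*42849 + 827793 - 4140) + 14361) = 1/((2580 - 1328319 + 827793 - 4140) + 14361) = 1/(-502086 + 14361) = 1/(-487725) = -1/487725 ≈ -2.0503e-6)
R/34825 + A(-194, 213)/7161 = -1/487725/34825 + 138/7161 = -1/487725*1/34825 + 138*(1/7161) = -1/16985023125 + 46/2387 = 111615865909/5791892885625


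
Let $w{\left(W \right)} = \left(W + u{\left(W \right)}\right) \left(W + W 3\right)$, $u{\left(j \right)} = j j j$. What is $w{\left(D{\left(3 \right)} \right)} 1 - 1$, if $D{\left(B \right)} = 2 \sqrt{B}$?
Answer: $623$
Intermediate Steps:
$u{\left(j \right)} = j^{3}$ ($u{\left(j \right)} = j^{2} j = j^{3}$)
$w{\left(W \right)} = 4 W \left(W + W^{3}\right)$ ($w{\left(W \right)} = \left(W + W^{3}\right) \left(W + W 3\right) = \left(W + W^{3}\right) \left(W + 3 W\right) = \left(W + W^{3}\right) 4 W = 4 W \left(W + W^{3}\right)$)
$w{\left(D{\left(3 \right)} \right)} 1 - 1 = 4 \left(2 \sqrt{3}\right)^{2} \left(1 + \left(2 \sqrt{3}\right)^{2}\right) 1 - 1 = 4 \cdot 12 \left(1 + 12\right) 1 - 1 = 4 \cdot 12 \cdot 13 \cdot 1 - 1 = 624 \cdot 1 - 1 = 624 - 1 = 623$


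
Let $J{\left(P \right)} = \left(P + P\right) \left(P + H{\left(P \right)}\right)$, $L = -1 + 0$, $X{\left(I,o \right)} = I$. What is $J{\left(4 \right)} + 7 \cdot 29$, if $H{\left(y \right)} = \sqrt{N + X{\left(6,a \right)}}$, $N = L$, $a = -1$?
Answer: $235 + 8 \sqrt{5} \approx 252.89$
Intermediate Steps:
$L = -1$
$N = -1$
$H{\left(y \right)} = \sqrt{5}$ ($H{\left(y \right)} = \sqrt{-1 + 6} = \sqrt{5}$)
$J{\left(P \right)} = 2 P \left(P + \sqrt{5}\right)$ ($J{\left(P \right)} = \left(P + P\right) \left(P + \sqrt{5}\right) = 2 P \left(P + \sqrt{5}\right)$)
$J{\left(4 \right)} + 7 \cdot 29 = 2 \cdot 4 \left(4 + \sqrt{5}\right) + 7 \cdot 29 = \left(32 + 8 \sqrt{5}\right) + 203 = 235 + 8 \sqrt{5}$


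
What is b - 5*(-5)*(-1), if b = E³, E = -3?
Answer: -52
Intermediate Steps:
b = -27 (b = (-3)³ = -27)
b - 5*(-5)*(-1) = -27 - 5*(-5)*(-1) = -27 + 25*(-1) = -27 - 25 = -52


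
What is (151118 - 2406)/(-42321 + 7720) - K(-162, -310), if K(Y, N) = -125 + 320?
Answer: -6895907/34601 ≈ -199.30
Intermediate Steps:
K(Y, N) = 195
(151118 - 2406)/(-42321 + 7720) - K(-162, -310) = (151118 - 2406)/(-42321 + 7720) - 1*195 = 148712/(-34601) - 195 = 148712*(-1/34601) - 195 = -148712/34601 - 195 = -6895907/34601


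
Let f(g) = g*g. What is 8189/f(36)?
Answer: 8189/1296 ≈ 6.3187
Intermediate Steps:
f(g) = g²
8189/f(36) = 8189/(36²) = 8189/1296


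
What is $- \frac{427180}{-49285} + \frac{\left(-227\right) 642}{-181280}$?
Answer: $\frac{8462169059}{893438480} \approx 9.4715$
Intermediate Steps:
$- \frac{427180}{-49285} + \frac{\left(-227\right) 642}{-181280} = \left(-427180\right) \left(- \frac{1}{49285}\right) - - \frac{72867}{90640} = \frac{85436}{9857} + \frac{72867}{90640} = \frac{8462169059}{893438480}$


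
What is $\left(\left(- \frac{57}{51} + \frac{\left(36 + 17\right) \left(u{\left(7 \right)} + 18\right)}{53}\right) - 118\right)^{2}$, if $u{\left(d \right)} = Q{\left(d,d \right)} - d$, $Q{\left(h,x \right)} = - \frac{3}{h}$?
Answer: $\frac{166848889}{14161} \approx 11782.0$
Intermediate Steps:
$u{\left(d \right)} = - d - \frac{3}{d}$ ($u{\left(d \right)} = - \frac{3}{d} - d = - d - \frac{3}{d}$)
$\left(\left(- \frac{57}{51} + \frac{\left(36 + 17\right) \left(u{\left(7 \right)} + 18\right)}{53}\right) - 118\right)^{2} = \left(\left(- \frac{57}{51} + \frac{\left(36 + 17\right) \left(\left(\left(-1\right) 7 - \frac{3}{7}\right) + 18\right)}{53}\right) - 118\right)^{2} = \left(\left(\left(-57\right) \frac{1}{51} + 53 \left(\left(-7 - \frac{3}{7}\right) + 18\right) \frac{1}{53}\right) - 118\right)^{2} = \left(\left(- \frac{19}{17} + 53 \left(\left(-7 - \frac{3}{7}\right) + 18\right) \frac{1}{53}\right) - 118\right)^{2} = \left(\left(- \frac{19}{17} + 53 \left(- \frac{52}{7} + 18\right) \frac{1}{53}\right) - 118\right)^{2} = \left(\left(- \frac{19}{17} + 53 \cdot \frac{74}{7} \cdot \frac{1}{53}\right) - 118\right)^{2} = \left(\left(- \frac{19}{17} + \frac{3922}{7} \cdot \frac{1}{53}\right) - 118\right)^{2} = \left(\left(- \frac{19}{17} + \frac{74}{7}\right) - 118\right)^{2} = \left(\frac{1125}{119} - 118\right)^{2} = \left(- \frac{12917}{119}\right)^{2} = \frac{166848889}{14161}$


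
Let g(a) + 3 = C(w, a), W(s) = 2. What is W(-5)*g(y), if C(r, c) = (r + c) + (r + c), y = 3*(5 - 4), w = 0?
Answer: 6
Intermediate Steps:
y = 3 (y = 3*1 = 3)
C(r, c) = 2*c + 2*r (C(r, c) = (c + r) + (c + r) = 2*c + 2*r)
g(a) = -3 + 2*a (g(a) = -3 + (2*a + 2*0) = -3 + (2*a + 0) = -3 + 2*a)
W(-5)*g(y) = 2*(-3 + 2*3) = 2*(-3 + 6) = 2*3 = 6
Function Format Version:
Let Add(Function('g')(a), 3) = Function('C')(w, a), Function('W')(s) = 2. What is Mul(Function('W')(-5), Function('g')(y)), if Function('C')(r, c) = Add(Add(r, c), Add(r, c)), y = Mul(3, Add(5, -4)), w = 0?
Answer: 6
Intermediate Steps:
y = 3 (y = Mul(3, 1) = 3)
Function('C')(r, c) = Add(Mul(2, c), Mul(2, r)) (Function('C')(r, c) = Add(Add(c, r), Add(c, r)) = Add(Mul(2, c), Mul(2, r)))
Function('g')(a) = Add(-3, Mul(2, a)) (Function('g')(a) = Add(-3, Add(Mul(2, a), Mul(2, 0))) = Add(-3, Add(Mul(2, a), 0)) = Add(-3, Mul(2, a)))
Mul(Function('W')(-5), Function('g')(y)) = Mul(2, Add(-3, Mul(2, 3))) = Mul(2, Add(-3, 6)) = Mul(2, 3) = 6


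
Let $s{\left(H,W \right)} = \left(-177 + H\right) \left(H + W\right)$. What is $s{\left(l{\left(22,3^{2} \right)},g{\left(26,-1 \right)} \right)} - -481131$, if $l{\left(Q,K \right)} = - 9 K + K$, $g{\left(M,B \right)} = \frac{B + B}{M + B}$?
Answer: $\frac{12476973}{25} \approx 4.9908 \cdot 10^{5}$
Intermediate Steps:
$g{\left(M,B \right)} = \frac{2 B}{B + M}$
$l{\left(Q,K \right)} = - 8 K$
$s{\left(l{\left(22,3^{2} \right)},g{\left(26,-1 \right)} \right)} - -481131 = \left(\left(- 8 \cdot 3^{2}\right)^{2} - 177 \left(- 8 \cdot 3^{2}\right) - 177 \cdot 2 \left(-1\right) \frac{1}{-1 + 26} + - 8 \cdot 3^{2} \cdot 2 \left(-1\right) \frac{1}{-1 + 26}\right) - -481131 = \left(\left(\left(-8\right) 9\right)^{2} - 177 \left(\left(-8\right) 9\right) - 177 \cdot 2 \left(-1\right) \frac{1}{25} + \left(-8\right) 9 \cdot 2 \left(-1\right) \frac{1}{25}\right) + 481131 = \left(\left(-72\right)^{2} - -12744 - 177 \cdot 2 \left(-1\right) \frac{1}{25} - 72 \cdot 2 \left(-1\right) \frac{1}{25}\right) + 481131 = \left(5184 + 12744 - - \frac{354}{25} - - \frac{144}{25}\right) + 481131 = \left(5184 + 12744 + \frac{354}{25} + \frac{144}{25}\right) + 481131 = \frac{448698}{25} + 481131 = \frac{12476973}{25}$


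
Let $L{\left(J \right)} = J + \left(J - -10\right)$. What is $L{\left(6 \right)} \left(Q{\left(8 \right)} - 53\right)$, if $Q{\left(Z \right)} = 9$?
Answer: $-968$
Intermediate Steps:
$L{\left(J \right)} = 10 + 2 J$ ($L{\left(J \right)} = J + \left(J + 10\right) = J + \left(10 + J\right) = 10 + 2 J$)
$L{\left(6 \right)} \left(Q{\left(8 \right)} - 53\right) = \left(10 + 2 \cdot 6\right) \left(9 - 53\right) = \left(10 + 12\right) \left(-44\right) = 22 \left(-44\right) = -968$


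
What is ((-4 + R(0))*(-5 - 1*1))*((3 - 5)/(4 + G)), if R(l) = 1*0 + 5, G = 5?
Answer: 4/3 ≈ 1.3333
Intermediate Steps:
R(l) = 5 (R(l) = 0 + 5 = 5)
((-4 + R(0))*(-5 - 1*1))*((3 - 5)/(4 + G)) = ((-4 + 5)*(-5 - 1*1))*((3 - 5)/(4 + 5)) = (1*(-5 - 1))*(-2/9) = (1*(-6))*(-2*1/9) = -6*(-2/9) = 4/3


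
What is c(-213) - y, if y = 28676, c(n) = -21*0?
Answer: -28676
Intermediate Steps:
c(n) = 0
c(-213) - y = 0 - 1*28676 = 0 - 28676 = -28676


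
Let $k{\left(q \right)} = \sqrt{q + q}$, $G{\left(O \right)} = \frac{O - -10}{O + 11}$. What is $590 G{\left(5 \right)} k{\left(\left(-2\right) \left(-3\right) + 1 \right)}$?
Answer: $\frac{4425 \sqrt{14}}{8} \approx 2069.6$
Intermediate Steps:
$G{\left(O \right)} = \frac{10 + O}{11 + O}$ ($G{\left(O \right)} = \frac{O + 10}{11 + O} = \frac{10 + O}{11 + O}$)
$k{\left(q \right)} = \sqrt{2} \sqrt{q}$ ($k{\left(q \right)} = \sqrt{2 q} = \sqrt{2} \sqrt{q}$)
$590 G{\left(5 \right)} k{\left(\left(-2\right) \left(-3\right) + 1 \right)} = 590 \frac{10 + 5}{11 + 5} \sqrt{2} \sqrt{\left(-2\right) \left(-3\right) + 1} = 590 \cdot \frac{1}{16} \cdot 15 \sqrt{2} \sqrt{6 + 1} = 590 \cdot \frac{1}{16} \cdot 15 \sqrt{2} \sqrt{7} = 590 \cdot \frac{15}{16} \sqrt{14} = \frac{4425 \sqrt{14}}{8}$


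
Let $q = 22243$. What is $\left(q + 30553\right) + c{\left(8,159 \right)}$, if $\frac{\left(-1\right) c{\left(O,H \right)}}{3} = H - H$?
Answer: $52796$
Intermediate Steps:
$c{\left(O,H \right)} = 0$ ($c{\left(O,H \right)} = - 3 \left(H - H\right) = \left(-3\right) 0 = 0$)
$\left(q + 30553\right) + c{\left(8,159 \right)} = \left(22243 + 30553\right) + 0 = 52796 + 0 = 52796$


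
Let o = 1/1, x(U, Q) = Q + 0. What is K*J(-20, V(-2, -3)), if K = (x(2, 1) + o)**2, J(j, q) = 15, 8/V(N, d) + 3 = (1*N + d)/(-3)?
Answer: 60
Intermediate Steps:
x(U, Q) = Q
V(N, d) = 8/(-3 - N/3 - d/3) (V(N, d) = 8/(-3 + (1*N + d)/(-3)) = 8/(-3 + (N + d)*(-1/3)) = 8/(-3 + (-N/3 - d/3)) = 8/(-3 - N/3 - d/3))
o = 1
K = 4 (K = (1 + 1)**2 = 2**2 = 4)
K*J(-20, V(-2, -3)) = 4*15 = 60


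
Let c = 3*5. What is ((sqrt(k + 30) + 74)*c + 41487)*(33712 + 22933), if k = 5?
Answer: 2412907065 + 849675*sqrt(35) ≈ 2.4179e+9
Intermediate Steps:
c = 15
((sqrt(k + 30) + 74)*c + 41487)*(33712 + 22933) = ((sqrt(5 + 30) + 74)*15 + 41487)*(33712 + 22933) = ((sqrt(35) + 74)*15 + 41487)*56645 = ((74 + sqrt(35))*15 + 41487)*56645 = ((1110 + 15*sqrt(35)) + 41487)*56645 = (42597 + 15*sqrt(35))*56645 = 2412907065 + 849675*sqrt(35)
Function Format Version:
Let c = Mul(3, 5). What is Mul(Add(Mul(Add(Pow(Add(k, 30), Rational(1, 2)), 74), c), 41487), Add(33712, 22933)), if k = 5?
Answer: Add(2412907065, Mul(849675, Pow(35, Rational(1, 2)))) ≈ 2.4179e+9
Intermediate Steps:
c = 15
Mul(Add(Mul(Add(Pow(Add(k, 30), Rational(1, 2)), 74), c), 41487), Add(33712, 22933)) = Mul(Add(Mul(Add(Pow(Add(5, 30), Rational(1, 2)), 74), 15), 41487), Add(33712, 22933)) = Mul(Add(Mul(Add(Pow(35, Rational(1, 2)), 74), 15), 41487), 56645) = Mul(Add(Mul(Add(74, Pow(35, Rational(1, 2))), 15), 41487), 56645) = Mul(Add(Add(1110, Mul(15, Pow(35, Rational(1, 2)))), 41487), 56645) = Mul(Add(42597, Mul(15, Pow(35, Rational(1, 2)))), 56645) = Add(2412907065, Mul(849675, Pow(35, Rational(1, 2))))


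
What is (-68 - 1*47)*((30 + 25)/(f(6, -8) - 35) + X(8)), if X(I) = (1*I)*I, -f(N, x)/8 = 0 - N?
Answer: -102005/13 ≈ -7846.5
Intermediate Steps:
f(N, x) = 8*N (f(N, x) = -8*(0 - N) = -(-8)*N = 8*N)
X(I) = I² (X(I) = I*I = I²)
(-68 - 1*47)*((30 + 25)/(f(6, -8) - 35) + X(8)) = (-68 - 1*47)*((30 + 25)/(8*6 - 35) + 8²) = (-68 - 47)*(55/(48 - 35) + 64) = -115*(55/13 + 64) = -115*887/13 = -102005/13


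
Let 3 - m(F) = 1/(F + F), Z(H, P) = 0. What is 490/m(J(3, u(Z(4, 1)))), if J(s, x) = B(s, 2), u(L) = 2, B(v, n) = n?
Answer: 1960/11 ≈ 178.18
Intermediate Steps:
J(s, x) = 2
m(F) = 3 - 1/(2*F) (m(F) = 3 - 1/(F + F) = 3 - 1/(2*F))
490/m(J(3, u(Z(4, 1)))) = 490/(3 - 1/2/2) = 490/(3 - 1/2*1/2) = 490/(3 - 1/4) = 490/(11/4) = 490*(4/11) = 1960/11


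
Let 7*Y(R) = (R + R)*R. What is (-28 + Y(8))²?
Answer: 4624/49 ≈ 94.367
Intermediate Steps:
Y(R) = 2*R²/7 (Y(R) = ((R + R)*R)/7 = ((2*R)*R)/7 = (2*R²)/7 = 2*R²/7)
(-28 + Y(8))² = (-28 + (2/7)*8²)² = (-28 + (2/7)*64)² = (-28 + 128/7)² = (-68/7)² = 4624/49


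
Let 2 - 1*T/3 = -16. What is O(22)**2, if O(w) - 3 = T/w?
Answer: 3600/121 ≈ 29.752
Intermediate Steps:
T = 54 (T = 6 - 3*(-16) = 6 + 48 = 54)
O(w) = 3 + 54/w
O(22)**2 = (3 + 54/22)**2 = (3 + 54*(1/22))**2 = (3 + 27/11)**2 = (60/11)**2 = 3600/121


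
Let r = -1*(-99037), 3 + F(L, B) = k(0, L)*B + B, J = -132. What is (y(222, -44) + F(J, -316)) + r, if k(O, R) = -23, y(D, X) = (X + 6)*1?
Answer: 105948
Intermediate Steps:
y(D, X) = 6 + X (y(D, X) = (6 + X)*1 = 6 + X)
F(L, B) = -3 - 22*B (F(L, B) = -3 + (-23*B + B) = -3 - 22*B)
r = 99037
(y(222, -44) + F(J, -316)) + r = ((6 - 44) + (-3 - 22*(-316))) + 99037 = (-38 + (-3 + 6952)) + 99037 = (-38 + 6949) + 99037 = 6911 + 99037 = 105948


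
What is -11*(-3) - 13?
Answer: 20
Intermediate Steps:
-11*(-3) - 13 = 33 - 13 = 20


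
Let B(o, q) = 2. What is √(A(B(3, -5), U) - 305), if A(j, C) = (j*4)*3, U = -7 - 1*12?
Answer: I*√281 ≈ 16.763*I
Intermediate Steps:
U = -19 (U = -7 - 12 = -19)
A(j, C) = 12*j (A(j, C) = (4*j)*3 = 12*j)
√(A(B(3, -5), U) - 305) = √(12*2 - 305) = √(24 - 305) = √(-281) = I*√281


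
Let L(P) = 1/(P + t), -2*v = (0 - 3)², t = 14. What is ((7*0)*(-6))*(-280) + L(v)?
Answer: 2/19 ≈ 0.10526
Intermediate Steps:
v = -9/2 (v = -(0 - 3)²/2 = -½*(-3)² = -½*9 = -9/2 ≈ -4.5000)
L(P) = 1/(14 + P) (L(P) = 1/(P + 14) = 1/(14 + P))
((7*0)*(-6))*(-280) + L(v) = ((7*0)*(-6))*(-280) + 1/(14 - 9/2) = (0*(-6))*(-280) + 1/(19/2) = 0*(-280) + 2/19 = 0 + 2/19 = 2/19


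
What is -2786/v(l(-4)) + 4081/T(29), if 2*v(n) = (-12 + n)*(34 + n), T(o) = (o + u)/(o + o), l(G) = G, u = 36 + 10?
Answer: 1900549/600 ≈ 3167.6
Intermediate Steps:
u = 46
T(o) = (46 + o)/(2*o) (T(o) = (o + 46)/(o + o) = (46 + o)/((2*o)) = (46 + o)*(1/(2*o)) = (46 + o)/(2*o))
v(n) = (-12 + n)*(34 + n)/2 (v(n) = ((-12 + n)*(34 + n))/2 = (-12 + n)*(34 + n)/2)
-2786/v(l(-4)) + 4081/T(29) = -2786/(-204 + (½)*(-4)² + 11*(-4)) + 4081/(((½)*(46 + 29)/29)) = -2786/(-204 + (½)*16 - 44) + 4081/(((½)*(1/29)*75)) = -2786/(-204 + 8 - 44) + 4081/(75/58) = -2786/(-240) + 4081*(58/75) = -2786*(-1/240) + 236698/75 = 1393/120 + 236698/75 = 1900549/600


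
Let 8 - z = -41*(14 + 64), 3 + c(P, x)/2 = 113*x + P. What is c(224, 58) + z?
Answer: 16756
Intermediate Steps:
c(P, x) = -6 + 2*P + 226*x (c(P, x) = -6 + 2*(113*x + P) = -6 + 2*(P + 113*x) = -6 + (2*P + 226*x) = -6 + 2*P + 226*x)
z = 3206 (z = 8 - (-41)*(14 + 64) = 8 - (-41)*78 = 8 - 1*(-3198) = 8 + 3198 = 3206)
c(224, 58) + z = (-6 + 2*224 + 226*58) + 3206 = (-6 + 448 + 13108) + 3206 = 13550 + 3206 = 16756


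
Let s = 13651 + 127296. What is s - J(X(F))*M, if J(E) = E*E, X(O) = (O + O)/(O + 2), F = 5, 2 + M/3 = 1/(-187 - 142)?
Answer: 2272404287/16121 ≈ 1.4096e+5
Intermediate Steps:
M = -1977/329 (M = -6 + 3/(-187 - 142) = -6 + 3/(-329) = -6 + 3*(-1/329) = -6 - 3/329 = -1977/329 ≈ -6.0091)
X(O) = 2*O/(2 + O) (X(O) = (2*O)/(2 + O) = 2*O/(2 + O))
J(E) = E**2
s = 140947
s - J(X(F))*M = 140947 - (2*5/(2 + 5))**2*(-1977)/329 = 140947 - (2*5/7)**2*(-1977)/329 = 140947 - (2*5*(1/7))**2*(-1977)/329 = 140947 - (10/7)**2*(-1977)/329 = 140947 - 100*(-1977)/(49*329) = 140947 - 1*(-197700/16121) = 140947 + 197700/16121 = 2272404287/16121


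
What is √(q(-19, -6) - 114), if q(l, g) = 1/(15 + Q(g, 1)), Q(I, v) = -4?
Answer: I*√13783/11 ≈ 10.673*I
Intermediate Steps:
q(l, g) = 1/11 (q(l, g) = 1/(15 - 4) = 1/11)
√(q(-19, -6) - 114) = √(1/11 - 114) = √(-1253/11) = I*√13783/11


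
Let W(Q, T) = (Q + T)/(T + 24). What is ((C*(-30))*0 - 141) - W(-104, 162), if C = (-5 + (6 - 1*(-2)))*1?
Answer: -13142/93 ≈ -141.31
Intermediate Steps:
C = 3 (C = (-5 + (6 + 2))*1 = (-5 + 8)*1 = 3*1 = 3)
W(Q, T) = (Q + T)/(24 + T)
((C*(-30))*0 - 141) - W(-104, 162) = ((3*(-30))*0 - 141) - (-104 + 162)/(24 + 162) = (-90*0 - 141) - 58/186 = (0 - 141) - 58/186 = -141 - 1*29/93 = -141 - 29/93 = -13142/93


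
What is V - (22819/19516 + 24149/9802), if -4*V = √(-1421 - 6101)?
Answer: -347481861/95647916 - I*√7522/4 ≈ -3.6329 - 21.682*I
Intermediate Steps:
V = -I*√7522/4 (V = -√(-1421 - 6101)/4 = -I*√7522/4 ≈ -21.682*I)
V - (22819/19516 + 24149/9802) = -I*√7522/4 - (22819/19516 + 24149/9802) = -I*√7522/4 - 1*347481861/95647916 = -I*√7522/4 - 347481861/95647916 = -347481861/95647916 - I*√7522/4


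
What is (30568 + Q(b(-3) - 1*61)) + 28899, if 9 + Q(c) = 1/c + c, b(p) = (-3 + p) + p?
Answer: 4157159/70 ≈ 59388.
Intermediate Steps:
b(p) = -3 + 2*p
Q(c) = -9 + c + 1/c (Q(c) = -9 + (1/c + c) = -9 + (c + 1/c) = -9 + c + 1/c)
(30568 + Q(b(-3) - 1*61)) + 28899 = (30568 + (-9 + ((-3 + 2*(-3)) - 1*61) + 1/((-3 + 2*(-3)) - 1*61))) + 28899 = (30568 + (-9 + ((-3 - 6) - 61) + 1/((-3 - 6) - 61))) + 28899 = (30568 + (-9 + (-9 - 61) + 1/(-9 - 61))) + 28899 = (30568 + (-9 - 70 + 1/(-70))) + 28899 = (30568 + (-9 - 70 - 1/70)) + 28899 = (30568 - 5531/70) + 28899 = 2134229/70 + 28899 = 4157159/70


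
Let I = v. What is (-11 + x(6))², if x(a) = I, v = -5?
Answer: 256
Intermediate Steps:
I = -5
x(a) = -5
(-11 + x(6))² = (-11 - 5)² = (-16)² = 256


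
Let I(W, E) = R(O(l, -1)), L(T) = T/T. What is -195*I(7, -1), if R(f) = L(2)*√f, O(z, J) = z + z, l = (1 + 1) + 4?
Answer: -390*√3 ≈ -675.50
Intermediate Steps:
l = 6 (l = 2 + 4 = 6)
O(z, J) = 2*z
L(T) = 1
R(f) = √f (R(f) = 1*√f = √f)
I(W, E) = 2*√3 (I(W, E) = √(2*6) = √12 = 2*√3)
-195*I(7, -1) = -390*√3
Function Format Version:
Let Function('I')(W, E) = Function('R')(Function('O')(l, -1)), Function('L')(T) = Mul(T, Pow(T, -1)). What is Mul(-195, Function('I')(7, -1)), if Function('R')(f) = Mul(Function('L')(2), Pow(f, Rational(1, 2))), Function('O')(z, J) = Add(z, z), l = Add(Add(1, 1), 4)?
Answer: Mul(-390, Pow(3, Rational(1, 2))) ≈ -675.50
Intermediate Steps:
l = 6 (l = Add(2, 4) = 6)
Function('O')(z, J) = Mul(2, z)
Function('L')(T) = 1
Function('R')(f) = Pow(f, Rational(1, 2)) (Function('R')(f) = Mul(1, Pow(f, Rational(1, 2))) = Pow(f, Rational(1, 2)))
Function('I')(W, E) = Mul(2, Pow(3, Rational(1, 2))) (Function('I')(W, E) = Pow(Mul(2, 6), Rational(1, 2)) = Pow(12, Rational(1, 2)) = Mul(2, Pow(3, Rational(1, 2))))
Mul(-195, Function('I')(7, -1)) = Mul(-195, Mul(2, Pow(3, Rational(1, 2)))) = Mul(-390, Pow(3, Rational(1, 2)))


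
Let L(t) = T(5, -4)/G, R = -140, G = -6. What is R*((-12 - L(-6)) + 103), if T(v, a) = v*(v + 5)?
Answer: -41720/3 ≈ -13907.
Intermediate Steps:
T(v, a) = v*(5 + v)
L(t) = -25/3 (L(t) = (5*(5 + 5))/(-6) = (5*10)*(-⅙) = 50*(-⅙) = -25/3)
R*((-12 - L(-6)) + 103) = -140*((-12 - 1*(-25/3)) + 103) = -140*((-12 + 25/3) + 103) = -140*(-11/3 + 103) = -140*298/3 = -41720/3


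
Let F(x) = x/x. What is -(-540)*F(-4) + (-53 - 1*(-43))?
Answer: 530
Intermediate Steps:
F(x) = 1
-(-540)*F(-4) + (-53 - 1*(-43)) = -(-540) + (-53 - 1*(-43)) = -90*(-6) + (-53 + 43) = 540 - 10 = 530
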